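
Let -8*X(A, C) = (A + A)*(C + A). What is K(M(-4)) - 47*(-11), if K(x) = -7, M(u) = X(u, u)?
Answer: 510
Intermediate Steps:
X(A, C) = -A*(A + C)/4 (X(A, C) = -(A + A)*(C + A)/8 = -2*A*(A + C)/8 = -A*(A + C)/4)
M(u) = -u²/2 (M(u) = -u*(u + u)/4 = -u*2*u/4 = -u²/2)
K(M(-4)) - 47*(-11) = -7 - 47*(-11) = -7 + 517 = 510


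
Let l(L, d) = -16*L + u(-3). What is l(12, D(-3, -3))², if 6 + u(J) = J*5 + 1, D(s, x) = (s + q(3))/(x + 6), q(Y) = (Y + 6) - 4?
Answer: 44944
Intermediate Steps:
q(Y) = 2 + Y (q(Y) = (6 + Y) - 4 = 2 + Y)
D(s, x) = (5 + s)/(6 + x) (D(s, x) = (s + (2 + 3))/(x + 6) = (s + 5)/(6 + x) = (5 + s)/(6 + x))
u(J) = -5 + 5*J (u(J) = -6 + (J*5 + 1) = -6 + (5*J + 1) = -6 + (1 + 5*J) = -5 + 5*J)
l(L, d) = -20 - 16*L (l(L, d) = -16*L + (-5 + 5*(-3)) = -16*L + (-5 - 15) = -16*L - 20 = -20 - 16*L)
l(12, D(-3, -3))² = (-20 - 16*12)² = (-20 - 192)² = (-212)² = 44944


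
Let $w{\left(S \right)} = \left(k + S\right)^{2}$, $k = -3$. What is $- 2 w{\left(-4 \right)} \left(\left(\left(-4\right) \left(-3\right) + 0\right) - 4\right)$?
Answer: $-784$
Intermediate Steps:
$w{\left(S \right)} = \left(-3 + S\right)^{2}$
$- 2 w{\left(-4 \right)} \left(\left(\left(-4\right) \left(-3\right) + 0\right) - 4\right) = - 2 \left(-3 - 4\right)^{2} \left(\left(\left(-4\right) \left(-3\right) + 0\right) - 4\right) = - 2 \left(-7\right)^{2} \left(\left(12 + 0\right) - 4\right) = \left(-2\right) 49 \left(12 - 4\right) = \left(-98\right) 8 = -784$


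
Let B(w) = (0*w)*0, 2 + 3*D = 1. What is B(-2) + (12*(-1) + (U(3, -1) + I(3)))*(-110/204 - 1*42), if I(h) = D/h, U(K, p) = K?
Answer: 177899/459 ≈ 387.58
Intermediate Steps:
D = -⅓ (D = -⅔ + (⅓)*1 = -⅔ + ⅓ = -⅓ ≈ -0.33333)
I(h) = -1/(3*h)
B(w) = 0 (B(w) = 0*0 = 0)
B(-2) + (12*(-1) + (U(3, -1) + I(3)))*(-110/204 - 1*42) = 0 + (12*(-1) + (3 - ⅓/3))*(-110/204 - 1*42) = 0 + (-12 + (3 - ⅓*⅓))*(-110*1/204 - 42) = 0 + (-12 + (3 - ⅑))*(-55/102 - 42) = 0 + (-12 + 26/9)*(-4339/102) = 0 - 82/9*(-4339/102) = 0 + 177899/459 = 177899/459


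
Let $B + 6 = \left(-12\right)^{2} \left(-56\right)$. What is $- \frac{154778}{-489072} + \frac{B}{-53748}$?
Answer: $\frac{56786199}{121697416} \approx 0.46662$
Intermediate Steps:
$B = -8070$ ($B = -6 + \left(-12\right)^{2} \left(-56\right) = -6 + 144 \left(-56\right) = -6 - 8064 = -8070$)
$- \frac{154778}{-489072} + \frac{B}{-53748} = - \frac{154778}{-489072} - \frac{8070}{-53748} = \left(-154778\right) \left(- \frac{1}{489072}\right) - - \frac{1345}{8958} = \frac{77389}{244536} + \frac{1345}{8958} = \frac{56786199}{121697416}$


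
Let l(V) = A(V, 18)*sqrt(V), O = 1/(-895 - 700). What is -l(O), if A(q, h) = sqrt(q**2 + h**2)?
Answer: -I*sqrt(1314701241095)/2544025 ≈ -0.4507*I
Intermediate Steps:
O = -1/1595 (O = 1/(-1595) = -1/1595 ≈ -0.00062696)
A(q, h) = sqrt(h**2 + q**2)
l(V) = sqrt(V)*sqrt(324 + V**2) (l(V) = sqrt(18**2 + V**2)*sqrt(V) = sqrt(324 + V**2)*sqrt(V) = sqrt(V)*sqrt(324 + V**2))
-l(O) = -sqrt(-1/1595)*sqrt(324 + (-1/1595)**2) = -I*sqrt(1595)/1595*sqrt(324 + 1/2544025) = -I*sqrt(1595)/1595*sqrt(824264101/2544025) = -I*sqrt(1595)/1595*sqrt(824264101)/1595 = -I*sqrt(1314701241095)/2544025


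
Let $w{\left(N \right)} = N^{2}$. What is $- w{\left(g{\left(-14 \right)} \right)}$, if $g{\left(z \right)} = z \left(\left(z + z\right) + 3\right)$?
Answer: $-122500$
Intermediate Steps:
$g{\left(z \right)} = z \left(3 + 2 z\right)$ ($g{\left(z \right)} = z \left(2 z + 3\right) = z \left(3 + 2 z\right)$)
$- w{\left(g{\left(-14 \right)} \right)} = - \left(- 14 \left(3 + 2 \left(-14\right)\right)\right)^{2} = - \left(- 14 \left(3 - 28\right)\right)^{2} = - \left(\left(-14\right) \left(-25\right)\right)^{2} = - 350^{2} = \left(-1\right) 122500 = -122500$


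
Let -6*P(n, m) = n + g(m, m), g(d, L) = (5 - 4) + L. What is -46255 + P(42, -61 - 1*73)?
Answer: -277439/6 ≈ -46240.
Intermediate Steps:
g(d, L) = 1 + L
P(n, m) = -⅙ - m/6 - n/6 (P(n, m) = -(n + (1 + m))/6 = -(1 + m + n)/6 = -⅙ - m/6 - n/6)
-46255 + P(42, -61 - 1*73) = -46255 + (-⅙ - (-61 - 1*73)/6 - ⅙*42) = -46255 + (-⅙ - (-61 - 73)/6 - 7) = -46255 + (-⅙ - ⅙*(-134) - 7) = -46255 + (-⅙ + 67/3 - 7) = -46255 + 91/6 = -277439/6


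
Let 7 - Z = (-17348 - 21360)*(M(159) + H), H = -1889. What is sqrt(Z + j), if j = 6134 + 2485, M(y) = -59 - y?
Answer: I*sqrt(81549130) ≈ 9030.5*I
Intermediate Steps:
Z = -81557749 (Z = 7 - (-17348 - 21360)*((-59 - 1*159) - 1889) = 7 - (-38708)*((-59 - 159) - 1889) = 7 - (-38708)*(-218 - 1889) = 7 - (-38708)*(-2107) = 7 - 1*81557756 = 7 - 81557756 = -81557749)
j = 8619
sqrt(Z + j) = sqrt(-81557749 + 8619) = sqrt(-81549130) = I*sqrt(81549130)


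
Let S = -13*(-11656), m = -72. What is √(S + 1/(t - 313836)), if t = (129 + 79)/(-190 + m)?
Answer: 3*√7114439630550618055/20556310 ≈ 389.27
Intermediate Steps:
t = -104/131 (t = (129 + 79)/(-190 - 72) = 208/(-262) = -1/262*208 = -104/131 ≈ -0.79389)
S = 151528
√(S + 1/(t - 313836)) = √(151528 + 1/(-104/131 - 313836)) = √(151528 + 1/(-41112620/131)) = √(151528 - 131/41112620) = √(6229713083229/41112620) = 3*√7114439630550618055/20556310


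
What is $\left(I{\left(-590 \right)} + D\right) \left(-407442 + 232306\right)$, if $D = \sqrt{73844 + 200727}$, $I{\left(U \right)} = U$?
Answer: $103330240 - 175136 \sqrt{274571} \approx 1.156 \cdot 10^{7}$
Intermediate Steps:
$D = \sqrt{274571} \approx 524.0$
$\left(I{\left(-590 \right)} + D\right) \left(-407442 + 232306\right) = \left(-590 + \sqrt{274571}\right) \left(-407442 + 232306\right) = \left(-590 + \sqrt{274571}\right) \left(-175136\right) = 103330240 - 175136 \sqrt{274571}$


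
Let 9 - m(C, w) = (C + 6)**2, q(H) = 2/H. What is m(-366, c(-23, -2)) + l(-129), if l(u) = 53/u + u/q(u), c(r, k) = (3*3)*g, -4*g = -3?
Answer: -31287895/258 ≈ -1.2127e+5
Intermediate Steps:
g = 3/4 (g = -1/4*(-3) = 3/4 ≈ 0.75000)
c(r, k) = 27/4 (c(r, k) = (3*3)*(3/4) = 9*(3/4) = 27/4)
m(C, w) = 9 - (6 + C)**2 (m(C, w) = 9 - (C + 6)**2 = 9 - (6 + C)**2)
l(u) = u**2/2 + 53/u (l(u) = 53/u + u/((2/u)) = 53/u + u*(u/2) = 53/u + u**2/2 = u**2/2 + 53/u)
m(-366, c(-23, -2)) + l(-129) = (9 - (6 - 366)**2) + (1/2)*(106 + (-129)**3)/(-129) = (9 - 1*(-360)**2) + (1/2)*(-1/129)*(106 - 2146689) = (9 - 1*129600) + (1/2)*(-1/129)*(-2146583) = (9 - 129600) + 2146583/258 = -129591 + 2146583/258 = -31287895/258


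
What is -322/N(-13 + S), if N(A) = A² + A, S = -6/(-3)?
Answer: -161/55 ≈ -2.9273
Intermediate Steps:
S = 2 (S = -6*(-⅓) = 2)
N(A) = A + A²
-322/N(-13 + S) = -322*1/((1 + (-13 + 2))*(-13 + 2)) = -322*(-1/(11*(1 - 11))) = -322/((-11*(-10))) = -322/110 = -322*1/110 = -161/55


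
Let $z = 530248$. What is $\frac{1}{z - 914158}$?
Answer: $- \frac{1}{383910} \approx -2.6048 \cdot 10^{-6}$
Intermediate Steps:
$\frac{1}{z - 914158} = \frac{1}{530248 - 914158} = \frac{1}{-383910} = - \frac{1}{383910}$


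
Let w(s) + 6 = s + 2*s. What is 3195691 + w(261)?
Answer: 3196468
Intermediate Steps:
w(s) = -6 + 3*s (w(s) = -6 + (s + 2*s) = -6 + 3*s)
3195691 + w(261) = 3195691 + (-6 + 3*261) = 3195691 + (-6 + 783) = 3195691 + 777 = 3196468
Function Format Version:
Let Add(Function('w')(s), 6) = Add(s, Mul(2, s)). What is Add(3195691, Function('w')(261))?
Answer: 3196468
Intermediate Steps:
Function('w')(s) = Add(-6, Mul(3, s)) (Function('w')(s) = Add(-6, Add(s, Mul(2, s))) = Add(-6, Mul(3, s)))
Add(3195691, Function('w')(261)) = Add(3195691, Add(-6, Mul(3, 261))) = Add(3195691, Add(-6, 783)) = Add(3195691, 777) = 3196468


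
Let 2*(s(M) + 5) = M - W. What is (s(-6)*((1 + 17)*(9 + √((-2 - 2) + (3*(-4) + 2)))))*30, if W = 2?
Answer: -43740 - 4860*I*√14 ≈ -43740.0 - 18184.0*I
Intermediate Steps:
s(M) = -6 + M/2 (s(M) = -5 + (M - 1*2)/2 = -5 + (M - 2)/2 = -5 + (-2 + M)/2 = -5 + (-1 + M/2) = -6 + M/2)
(s(-6)*((1 + 17)*(9 + √((-2 - 2) + (3*(-4) + 2)))))*30 = ((-6 + (½)*(-6))*((1 + 17)*(9 + √((-2 - 2) + (3*(-4) + 2)))))*30 = ((-6 - 3)*(18*(9 + √(-4 + (-12 + 2)))))*30 = -162*(9 + √(-4 - 10))*30 = -162*(9 + √(-14))*30 = -162*(9 + I*√14)*30 = -9*(162 + 18*I*√14)*30 = (-1458 - 162*I*√14)*30 = -43740 - 4860*I*√14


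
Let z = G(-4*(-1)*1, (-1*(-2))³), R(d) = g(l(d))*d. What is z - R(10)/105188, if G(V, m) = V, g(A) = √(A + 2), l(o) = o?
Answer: 4 - 5*√3/26297 ≈ 3.9997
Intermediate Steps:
g(A) = √(2 + A)
R(d) = d*√(2 + d) (R(d) = √(2 + d)*d = d*√(2 + d))
z = 4 (z = -4*(-1)*1 = 4*1 = 4)
z - R(10)/105188 = 4 - 10*√(2 + 10)/105188 = 4 - 10*√12/105188 = 4 - 10*(2*√3)/105188 = 4 - 20*√3/105188 = 4 - 5*√3/26297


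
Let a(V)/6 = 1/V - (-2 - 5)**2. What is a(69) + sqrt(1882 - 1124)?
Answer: -6760/23 + sqrt(758) ≈ -266.38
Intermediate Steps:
a(V) = -294 + 6/V (a(V) = 6*(1/V - (-2 - 5)**2) = 6*(1/V - 1*(-7)**2) = 6*(1/V - 1*49) = 6*(1/V - 49) = 6*(-49 + 1/V) = -294 + 6/V)
a(69) + sqrt(1882 - 1124) = (-294 + 6/69) + sqrt(1882 - 1124) = (-294 + 6*(1/69)) + sqrt(758) = (-294 + 2/23) + sqrt(758) = -6760/23 + sqrt(758)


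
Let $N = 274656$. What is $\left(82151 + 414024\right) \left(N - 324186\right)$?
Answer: $-24575547750$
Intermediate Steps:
$\left(82151 + 414024\right) \left(N - 324186\right) = \left(82151 + 414024\right) \left(274656 - 324186\right) = 496175 \left(-49530\right) = -24575547750$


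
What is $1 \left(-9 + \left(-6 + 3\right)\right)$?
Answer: $-12$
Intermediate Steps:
$1 \left(-9 + \left(-6 + 3\right)\right) = 1 \left(-9 - 3\right) = 1 \left(-12\right) = -12$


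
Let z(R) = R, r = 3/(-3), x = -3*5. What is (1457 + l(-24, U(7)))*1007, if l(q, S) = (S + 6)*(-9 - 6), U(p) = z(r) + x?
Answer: 1618249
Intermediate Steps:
x = -15
r = -1 (r = 3*(-1/3) = -1)
U(p) = -16 (U(p) = -1 - 15 = -16)
l(q, S) = -90 - 15*S (l(q, S) = (6 + S)*(-15) = -90 - 15*S)
(1457 + l(-24, U(7)))*1007 = (1457 + (-90 - 15*(-16)))*1007 = (1457 + (-90 + 240))*1007 = (1457 + 150)*1007 = 1607*1007 = 1618249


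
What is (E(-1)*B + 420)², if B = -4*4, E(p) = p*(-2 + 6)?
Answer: 234256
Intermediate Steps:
E(p) = 4*p (E(p) = p*4 = 4*p)
B = -16
(E(-1)*B + 420)² = ((4*(-1))*(-16) + 420)² = (-4*(-16) + 420)² = (64 + 420)² = 484² = 234256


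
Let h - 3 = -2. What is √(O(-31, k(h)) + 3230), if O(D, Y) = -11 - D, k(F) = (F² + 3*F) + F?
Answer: 5*√130 ≈ 57.009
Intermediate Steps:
h = 1 (h = 3 - 2 = 1)
k(F) = F² + 4*F
√(O(-31, k(h)) + 3230) = √((-11 - 1*(-31)) + 3230) = √((-11 + 31) + 3230) = √(20 + 3230) = √3250 = 5*√130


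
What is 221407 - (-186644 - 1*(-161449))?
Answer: 246602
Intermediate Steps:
221407 - (-186644 - 1*(-161449)) = 221407 - (-186644 + 161449) = 221407 - 1*(-25195) = 221407 + 25195 = 246602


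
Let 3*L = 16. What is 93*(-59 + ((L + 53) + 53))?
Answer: 4867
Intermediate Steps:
L = 16/3 (L = (⅓)*16 = 16/3 ≈ 5.3333)
93*(-59 + ((L + 53) + 53)) = 93*(-59 + ((16/3 + 53) + 53)) = 93*(-59 + (175/3 + 53)) = 93*(-59 + 334/3) = 93*(157/3) = 4867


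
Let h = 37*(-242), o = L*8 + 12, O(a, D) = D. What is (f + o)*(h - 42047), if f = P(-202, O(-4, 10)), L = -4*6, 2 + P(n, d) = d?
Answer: 8772172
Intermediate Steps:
P(n, d) = -2 + d
L = -24
f = 8 (f = -2 + 10 = 8)
o = -180 (o = -24*8 + 12 = -192 + 12 = -180)
h = -8954
(f + o)*(h - 42047) = (8 - 180)*(-8954 - 42047) = -172*(-51001) = 8772172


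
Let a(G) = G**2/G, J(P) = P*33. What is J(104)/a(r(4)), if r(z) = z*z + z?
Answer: 858/5 ≈ 171.60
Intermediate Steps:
J(P) = 33*P
r(z) = z + z**2 (r(z) = z**2 + z = z + z**2)
a(G) = G
J(104)/a(r(4)) = (33*104)/((4*(1 + 4))) = 3432/((4*5)) = 3432/20 = 3432*(1/20) = 858/5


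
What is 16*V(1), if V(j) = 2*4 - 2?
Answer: 96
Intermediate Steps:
V(j) = 6 (V(j) = 8 - 2 = 6)
16*V(1) = 16*6 = 96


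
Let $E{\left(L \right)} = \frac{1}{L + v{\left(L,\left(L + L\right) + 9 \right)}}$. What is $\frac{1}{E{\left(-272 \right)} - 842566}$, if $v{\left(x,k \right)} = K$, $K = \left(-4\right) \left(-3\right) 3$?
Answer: $- \frac{236}{198845577} \approx -1.1869 \cdot 10^{-6}$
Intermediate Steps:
$K = 36$ ($K = 12 \cdot 3 = 36$)
$v{\left(x,k \right)} = 36$
$E{\left(L \right)} = \frac{1}{36 + L}$ ($E{\left(L \right)} = \frac{1}{L + 36} = \frac{1}{36 + L}$)
$\frac{1}{E{\left(-272 \right)} - 842566} = \frac{1}{\frac{1}{36 - 272} - 842566} = \frac{1}{\frac{1}{-236} - 842566} = \frac{1}{- \frac{1}{236} - 842566} = \frac{1}{- \frac{198845577}{236}} = - \frac{236}{198845577}$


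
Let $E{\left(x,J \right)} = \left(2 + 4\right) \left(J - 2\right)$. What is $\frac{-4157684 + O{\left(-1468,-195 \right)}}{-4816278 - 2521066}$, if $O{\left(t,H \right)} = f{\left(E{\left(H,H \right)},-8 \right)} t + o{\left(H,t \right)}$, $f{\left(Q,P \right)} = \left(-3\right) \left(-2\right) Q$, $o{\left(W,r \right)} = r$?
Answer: $- \frac{48843}{57323} \approx -0.85207$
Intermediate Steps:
$E{\left(x,J \right)} = -12 + 6 J$ ($E{\left(x,J \right)} = 6 \left(-2 + J\right) = -12 + 6 J$)
$f{\left(Q,P \right)} = 6 Q$
$O{\left(t,H \right)} = t + t \left(-72 + 36 H\right)$ ($O{\left(t,H \right)} = 6 \left(-12 + 6 H\right) t + t = \left(-72 + 36 H\right) t + t = t \left(-72 + 36 H\right) + t = t + t \left(-72 + 36 H\right)$)
$\frac{-4157684 + O{\left(-1468,-195 \right)}}{-4816278 - 2521066} = \frac{-4157684 - 1468 \left(-71 + 36 \left(-195\right)\right)}{-4816278 - 2521066} = \frac{-4157684 - 1468 \left(-71 - 7020\right)}{-7337344} = \left(-4157684 - -10409588\right) \left(- \frac{1}{7337344}\right) = \left(-4157684 + 10409588\right) \left(- \frac{1}{7337344}\right) = 6251904 \left(- \frac{1}{7337344}\right) = - \frac{48843}{57323}$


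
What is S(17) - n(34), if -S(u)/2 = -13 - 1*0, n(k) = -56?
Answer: 82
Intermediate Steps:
S(u) = 26 (S(u) = -2*(-13 - 1*0) = -2*(-13 + 0) = -2*(-13) = 26)
S(17) - n(34) = 26 - 1*(-56) = 26 + 56 = 82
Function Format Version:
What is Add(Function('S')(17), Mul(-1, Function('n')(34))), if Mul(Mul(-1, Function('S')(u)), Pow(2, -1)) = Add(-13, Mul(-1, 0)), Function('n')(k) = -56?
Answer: 82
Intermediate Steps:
Function('S')(u) = 26 (Function('S')(u) = Mul(-2, Add(-13, Mul(-1, 0))) = Mul(-2, Add(-13, 0)) = Mul(-2, -13) = 26)
Add(Function('S')(17), Mul(-1, Function('n')(34))) = Add(26, Mul(-1, -56)) = Add(26, 56) = 82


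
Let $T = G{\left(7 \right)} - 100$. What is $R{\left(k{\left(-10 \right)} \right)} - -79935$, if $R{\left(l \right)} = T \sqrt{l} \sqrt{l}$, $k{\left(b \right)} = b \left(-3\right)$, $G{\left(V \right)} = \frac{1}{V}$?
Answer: $\frac{538575}{7} \approx 76939.0$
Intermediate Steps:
$k{\left(b \right)} = - 3 b$
$T = - \frac{699}{7}$ ($T = \frac{1}{7} - 100 = - \frac{699}{7} \approx -99.857$)
$R{\left(l \right)} = - \frac{699 l}{7}$ ($R{\left(l \right)} = - \frac{699 \sqrt{l}}{7} \sqrt{l} = - \frac{699 l}{7}$)
$R{\left(k{\left(-10 \right)} \right)} - -79935 = - \frac{699 \left(\left(-3\right) \left(-10\right)\right)}{7} - -79935 = \left(- \frac{699}{7}\right) 30 + 79935 = - \frac{20970}{7} + 79935 = \frac{538575}{7}$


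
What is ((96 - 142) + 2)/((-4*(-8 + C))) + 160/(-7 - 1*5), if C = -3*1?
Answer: -43/3 ≈ -14.333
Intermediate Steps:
C = -3
((96 - 142) + 2)/((-4*(-8 + C))) + 160/(-7 - 1*5) = ((96 - 142) + 2)/((-4*(-8 - 3))) + 160/(-7 - 1*5) = (-46 + 2)/((-4*(-11))) + 160/(-7 - 5) = -44/44 + 160/(-12) = -44*1/44 + 160*(-1/12) = -1 - 40/3 = -43/3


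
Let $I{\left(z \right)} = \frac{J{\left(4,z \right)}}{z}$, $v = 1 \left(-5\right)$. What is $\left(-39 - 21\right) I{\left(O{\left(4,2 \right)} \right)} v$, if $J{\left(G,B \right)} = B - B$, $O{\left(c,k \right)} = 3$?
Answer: $0$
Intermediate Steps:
$J{\left(G,B \right)} = 0$
$v = -5$
$I{\left(z \right)} = 0$ ($I{\left(z \right)} = \frac{0}{z} = 0$)
$\left(-39 - 21\right) I{\left(O{\left(4,2 \right)} \right)} v = \left(-39 - 21\right) 0 \left(-5\right) = \left(-60\right) 0 \left(-5\right) = 0 \left(-5\right) = 0$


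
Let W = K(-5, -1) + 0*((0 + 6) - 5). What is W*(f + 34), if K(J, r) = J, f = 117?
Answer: -755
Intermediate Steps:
W = -5 (W = -5 + 0*((0 + 6) - 5) = -5 + 0*(6 - 5) = -5 + 0*1 = -5 + 0 = -5)
W*(f + 34) = -5*(117 + 34) = -5*151 = -755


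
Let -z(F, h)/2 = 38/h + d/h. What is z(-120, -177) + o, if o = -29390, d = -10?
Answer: -5201974/177 ≈ -29390.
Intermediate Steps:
z(F, h) = -56/h (z(F, h) = -2*(38/h - 10/h) = -56/h)
z(-120, -177) + o = -56/(-177) - 29390 = -56*(-1/177) - 29390 = 56/177 - 29390 = -5201974/177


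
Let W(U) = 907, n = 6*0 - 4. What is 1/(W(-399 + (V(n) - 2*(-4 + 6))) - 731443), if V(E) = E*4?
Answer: -1/730536 ≈ -1.3689e-6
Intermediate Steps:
n = -4 (n = 0 - 4 = -4)
V(E) = 4*E
1/(W(-399 + (V(n) - 2*(-4 + 6))) - 731443) = 1/(907 - 731443) = 1/(-730536) = -1/730536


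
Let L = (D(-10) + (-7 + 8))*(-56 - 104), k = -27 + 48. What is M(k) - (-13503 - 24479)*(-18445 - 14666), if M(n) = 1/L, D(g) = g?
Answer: -1810975682879/1440 ≈ -1.2576e+9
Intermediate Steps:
k = 21
L = 1440 (L = (-10 + (-7 + 8))*(-56 - 104) = (-10 + 1)*(-160) = -9*(-160) = 1440)
M(n) = 1/1440
M(k) - (-13503 - 24479)*(-18445 - 14666) = 1/1440 - (-13503 - 24479)*(-18445 - 14666) = 1/1440 - (-37982)*(-33111) = 1/1440 - 1*1257622002 = 1/1440 - 1257622002 = -1810975682879/1440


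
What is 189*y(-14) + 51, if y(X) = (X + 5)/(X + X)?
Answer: 447/4 ≈ 111.75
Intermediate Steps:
y(X) = (5 + X)/(2*X) (y(X) = (5 + X)/((2*X)) = (5 + X)*(1/(2*X)) = (5 + X)/(2*X))
189*y(-14) + 51 = 189*((½)*(5 - 14)/(-14)) + 51 = 189*((½)*(-1/14)*(-9)) + 51 = 189*(9/28) + 51 = 243/4 + 51 = 447/4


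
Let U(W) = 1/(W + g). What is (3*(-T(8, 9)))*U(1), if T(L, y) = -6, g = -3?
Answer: -9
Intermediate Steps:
U(W) = 1/(-3 + W) (U(W) = 1/(W - 3) = 1/(-3 + W))
(3*(-T(8, 9)))*U(1) = (3*(-1*(-6)))/(-3 + 1) = (3*6)/(-2) = 18*(-½) = -9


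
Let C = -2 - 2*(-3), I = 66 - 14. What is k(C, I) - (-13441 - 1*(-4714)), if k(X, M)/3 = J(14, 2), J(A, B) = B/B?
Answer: 8730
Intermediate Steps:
J(A, B) = 1
I = 52
C = 4 (C = -2 + 6 = 4)
k(X, M) = 3 (k(X, M) = 3*1 = 3)
k(C, I) - (-13441 - 1*(-4714)) = 3 - (-13441 - 1*(-4714)) = 3 - (-13441 + 4714) = 3 - 1*(-8727) = 3 + 8727 = 8730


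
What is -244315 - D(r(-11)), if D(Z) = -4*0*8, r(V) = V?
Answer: -244315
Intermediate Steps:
D(Z) = 0 (D(Z) = 0*8 = 0)
-244315 - D(r(-11)) = -244315 - 1*0 = -244315 + 0 = -244315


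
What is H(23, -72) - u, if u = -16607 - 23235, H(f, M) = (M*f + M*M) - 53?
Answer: 43317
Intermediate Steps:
H(f, M) = -53 + M² + M*f (H(f, M) = (M*f + M²) - 53 = (M² + M*f) - 53 = -53 + M² + M*f)
u = -39842
H(23, -72) - u = (-53 + (-72)² - 72*23) - 1*(-39842) = (-53 + 5184 - 1656) + 39842 = 3475 + 39842 = 43317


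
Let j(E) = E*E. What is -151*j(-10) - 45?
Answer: -15145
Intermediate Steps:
j(E) = E²
-151*j(-10) - 45 = -151*(-10)² - 45 = -151*100 - 45 = -15100 - 45 = -15145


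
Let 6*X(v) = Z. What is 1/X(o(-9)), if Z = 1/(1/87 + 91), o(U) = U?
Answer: 15836/29 ≈ 546.07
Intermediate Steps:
Z = 87/7918 (Z = 1/(1/87 + 91) = 1/(7918/87) = 87/7918 ≈ 0.010988)
X(v) = 29/15836 (X(v) = (1/6)*(87/7918) = 29/15836)
1/X(o(-9)) = 1/(29/15836) = 15836/29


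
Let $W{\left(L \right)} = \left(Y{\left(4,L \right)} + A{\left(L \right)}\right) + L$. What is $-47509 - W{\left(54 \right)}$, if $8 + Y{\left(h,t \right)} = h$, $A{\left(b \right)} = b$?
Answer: $-47613$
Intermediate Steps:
$Y{\left(h,t \right)} = -8 + h$
$W{\left(L \right)} = -4 + 2 L$ ($W{\left(L \right)} = \left(\left(-8 + 4\right) + L\right) + L = \left(-4 + L\right) + L = -4 + 2 L$)
$-47509 - W{\left(54 \right)} = -47509 - \left(-4 + 2 \cdot 54\right) = -47509 - \left(-4 + 108\right) = -47509 - 104 = -47613$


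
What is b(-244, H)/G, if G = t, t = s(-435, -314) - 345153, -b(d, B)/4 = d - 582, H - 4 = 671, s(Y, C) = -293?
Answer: -1652/172723 ≈ -0.0095644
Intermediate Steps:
H = 675 (H = 4 + 671 = 675)
b(d, B) = 2328 - 4*d (b(d, B) = -4*(d - 582) = -4*(-582 + d) = 2328 - 4*d)
t = -345446 (t = -293 - 345153 = -345446)
G = -345446
b(-244, H)/G = (2328 - 4*(-244))/(-345446) = (2328 + 976)*(-1/345446) = 3304*(-1/345446) = -1652/172723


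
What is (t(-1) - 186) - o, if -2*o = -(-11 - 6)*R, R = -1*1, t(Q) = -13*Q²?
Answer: -415/2 ≈ -207.50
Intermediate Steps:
R = -1
o = 17/2 (o = -(-1)*(-11 - 6)*(-1)/2 = -(-1)*(-17*(-1))/2 = -(-1)*17/2 = -½*(-17) = 17/2 ≈ 8.5000)
(t(-1) - 186) - o = (-13*(-1)² - 186) - 1*17/2 = (-13*1 - 186) - 17/2 = (-13 - 186) - 17/2 = -199 - 17/2 = -415/2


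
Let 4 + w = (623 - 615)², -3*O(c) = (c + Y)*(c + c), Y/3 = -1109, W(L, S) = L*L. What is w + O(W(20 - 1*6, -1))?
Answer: 1227532/3 ≈ 4.0918e+5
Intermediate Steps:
W(L, S) = L²
Y = -3327 (Y = 3*(-1109) = -3327)
O(c) = -2*c*(-3327 + c)/3 (O(c) = -(c - 3327)*(c + c)/3 = -(-3327 + c)*2*c/3 = -2*c*(-3327 + c)/3)
w = 60 (w = -4 + (623 - 615)² = -4 + 8² = -4 + 64 = 60)
w + O(W(20 - 1*6, -1)) = 60 + 2*(20 - 1*6)²*(3327 - (20 - 1*6)²)/3 = 60 + 2*(20 - 6)²*(3327 - (20 - 6)²)/3 = 60 + (⅔)*14²*(3327 - 1*14²) = 60 + (⅔)*196*(3327 - 1*196) = 60 + (⅔)*196*(3327 - 196) = 60 + (⅔)*196*3131 = 60 + 1227352/3 = 1227532/3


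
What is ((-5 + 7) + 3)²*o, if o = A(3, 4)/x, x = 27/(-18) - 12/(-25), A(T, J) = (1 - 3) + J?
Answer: -2500/51 ≈ -49.020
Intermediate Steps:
A(T, J) = -2 + J
x = -51/50 (x = 27*(-1/18) - 12*(-1/25) = -3/2 + 12/25 = -51/50 ≈ -1.0200)
o = -100/51 (o = (-2 + 4)/(-51/50) = 2*(-50/51) = -100/51 ≈ -1.9608)
((-5 + 7) + 3)²*o = ((-5 + 7) + 3)²*(-100/51) = (2 + 3)²*(-100/51) = 5²*(-100/51) = 25*(-100/51) = -2500/51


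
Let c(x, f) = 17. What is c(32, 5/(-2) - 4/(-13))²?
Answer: 289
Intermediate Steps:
c(32, 5/(-2) - 4/(-13))² = 17² = 289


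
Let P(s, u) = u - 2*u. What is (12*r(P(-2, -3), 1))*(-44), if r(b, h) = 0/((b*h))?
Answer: 0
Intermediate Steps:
P(s, u) = -u
r(b, h) = 0 (r(b, h) = 0*(1/(b*h)) = 0)
(12*r(P(-2, -3), 1))*(-44) = (12*0)*(-44) = 0*(-44) = 0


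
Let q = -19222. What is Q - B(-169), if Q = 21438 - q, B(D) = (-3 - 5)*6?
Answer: 40708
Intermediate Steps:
B(D) = -48 (B(D) = -8*6 = -48)
Q = 40660 (Q = 21438 - 1*(-19222) = 21438 + 19222 = 40660)
Q - B(-169) = 40660 - 1*(-48) = 40660 + 48 = 40708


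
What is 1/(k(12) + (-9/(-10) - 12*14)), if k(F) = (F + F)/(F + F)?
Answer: -10/1661 ≈ -0.0060205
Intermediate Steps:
k(F) = 1 (k(F) = (2*F)/((2*F)) = (2*F)*(1/(2*F)) = 1)
1/(k(12) + (-9/(-10) - 12*14)) = 1/(1 + (-9/(-10) - 12*14)) = 1/(1 + (-9*(-⅒) - 168)) = 1/(1 + (9/10 - 168)) = 1/(1 - 1671/10) = 1/(-1661/10) = -10/1661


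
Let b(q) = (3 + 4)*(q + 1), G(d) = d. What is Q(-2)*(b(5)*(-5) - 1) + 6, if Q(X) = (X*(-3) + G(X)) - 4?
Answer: 6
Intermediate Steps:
b(q) = 7 + 7*q (b(q) = 7*(1 + q) = 7 + 7*q)
Q(X) = -4 - 2*X (Q(X) = (X*(-3) + X) - 4 = (-3*X + X) - 4 = -2*X - 4 = -4 - 2*X)
Q(-2)*(b(5)*(-5) - 1) + 6 = (-4 - 2*(-2))*((7 + 7*5)*(-5) - 1) + 6 = (-4 + 4)*((7 + 35)*(-5) - 1) + 6 = 0*(42*(-5) - 1) + 6 = 0*(-210 - 1) + 6 = 0*(-211) + 6 = 0 + 6 = 6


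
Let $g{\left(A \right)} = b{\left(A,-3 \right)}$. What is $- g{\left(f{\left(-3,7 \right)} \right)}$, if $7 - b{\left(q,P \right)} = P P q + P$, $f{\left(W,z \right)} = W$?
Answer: $-37$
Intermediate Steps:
$b{\left(q,P \right)} = 7 - P - q P^{2}$ ($b{\left(q,P \right)} = 7 - \left(P P q + P\right) = 7 - \left(P^{2} q + P\right) = 7 - \left(q P^{2} + P\right) = 7 - \left(P + q P^{2}\right) = 7 - P - q P^{2}$)
$g{\left(A \right)} = 10 - 9 A$ ($g{\left(A \right)} = 7 - -3 - A \left(-3\right)^{2} = 7 + 3 - A 9 = 7 + 3 - 9 A = 10 - 9 A$)
$- g{\left(f{\left(-3,7 \right)} \right)} = - (10 - -27) = - (10 + 27) = \left(-1\right) 37 = -37$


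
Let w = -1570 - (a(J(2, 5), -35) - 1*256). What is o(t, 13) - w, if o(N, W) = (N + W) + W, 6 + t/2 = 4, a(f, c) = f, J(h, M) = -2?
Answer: 1334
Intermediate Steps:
t = -4 (t = -12 + 2*4 = -12 + 8 = -4)
o(N, W) = N + 2*W
w = -1312 (w = -1570 - (-2 - 1*256) = -1570 - (-2 - 256) = -1570 - 1*(-258) = -1570 + 258 = -1312)
o(t, 13) - w = (-4 + 2*13) - 1*(-1312) = (-4 + 26) + 1312 = 22 + 1312 = 1334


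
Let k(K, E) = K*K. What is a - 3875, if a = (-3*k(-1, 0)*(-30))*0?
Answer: -3875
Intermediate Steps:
k(K, E) = K²
a = 0 (a = (-3*(-1)²*(-30))*0 = (-3*1*(-30))*0 = -3*(-30)*0 = 90*0 = 0)
a - 3875 = 0 - 3875 = -3875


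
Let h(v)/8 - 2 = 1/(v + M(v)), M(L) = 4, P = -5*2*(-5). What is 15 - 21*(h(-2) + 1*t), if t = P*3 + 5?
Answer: -3660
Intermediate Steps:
P = 50 (P = -10*(-5) = 50)
t = 155 (t = 50*3 + 5 = 150 + 5 = 155)
h(v) = 16 + 8/(4 + v) (h(v) = 16 + 8/(v + 4) = 16 + 8/(4 + v))
15 - 21*(h(-2) + 1*t) = 15 - 21*(8*(9 + 2*(-2))/(4 - 2) + 1*155) = 15 - 21*(8*(9 - 4)/2 + 155) = 15 - 21*(8*(½)*5 + 155) = 15 - 21*(20 + 155) = 15 - 21*175 = 15 - 3675 = -3660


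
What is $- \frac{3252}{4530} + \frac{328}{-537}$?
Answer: $- \frac{538694}{405435} \approx -1.3287$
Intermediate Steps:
$- \frac{3252}{4530} + \frac{328}{-537} = \left(-3252\right) \frac{1}{4530} + 328 \left(- \frac{1}{537}\right) = - \frac{542}{755} - \frac{328}{537} = - \frac{538694}{405435}$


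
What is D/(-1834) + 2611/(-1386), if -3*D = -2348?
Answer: -419525/181566 ≈ -2.3106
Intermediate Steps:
D = 2348/3 (D = -⅓*(-2348) = 2348/3 ≈ 782.67)
D/(-1834) + 2611/(-1386) = (2348/3)/(-1834) + 2611/(-1386) = (2348/3)*(-1/1834) + 2611*(-1/1386) = -1174/2751 - 373/198 = -419525/181566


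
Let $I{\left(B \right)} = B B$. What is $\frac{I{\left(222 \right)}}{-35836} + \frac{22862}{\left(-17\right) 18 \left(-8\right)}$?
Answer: $\frac{5137025}{645048} \approx 7.9638$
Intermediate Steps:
$I{\left(B \right)} = B^{2}$
$\frac{I{\left(222 \right)}}{-35836} + \frac{22862}{\left(-17\right) 18 \left(-8\right)} = \frac{222^{2}}{-35836} + \frac{22862}{\left(-17\right) 18 \left(-8\right)} = 49284 \left(- \frac{1}{35836}\right) + \frac{22862}{\left(-306\right) \left(-8\right)} = - \frac{12321}{8959} + \frac{22862}{2448} = - \frac{12321}{8959} + 22862 \cdot \frac{1}{2448} = - \frac{12321}{8959} + \frac{11431}{1224} = \frac{5137025}{645048}$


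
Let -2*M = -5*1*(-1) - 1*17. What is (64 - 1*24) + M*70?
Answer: 460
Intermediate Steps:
M = 6 (M = -(-5*1*(-1) - 1*17)/2 = -(-5*(-1) - 17)/2 = -(5 - 17)/2 = -½*(-12) = 6)
(64 - 1*24) + M*70 = (64 - 1*24) + 6*70 = (64 - 24) + 420 = 40 + 420 = 460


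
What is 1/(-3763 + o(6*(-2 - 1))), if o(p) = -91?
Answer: -1/3854 ≈ -0.00025947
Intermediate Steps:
1/(-3763 + o(6*(-2 - 1))) = 1/(-3763 - 91) = 1/(-3854) = -1/3854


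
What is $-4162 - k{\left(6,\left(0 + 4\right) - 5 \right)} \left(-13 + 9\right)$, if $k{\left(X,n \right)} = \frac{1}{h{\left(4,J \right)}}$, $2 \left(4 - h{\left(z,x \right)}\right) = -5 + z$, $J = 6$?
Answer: $- \frac{37450}{9} \approx -4161.1$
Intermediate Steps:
$h{\left(z,x \right)} = \frac{13}{2} - \frac{z}{2}$ ($h{\left(z,x \right)} = 4 - \frac{-5 + z}{2} = 4 - \left(- \frac{5}{2} + \frac{z}{2}\right) = \frac{13}{2} - \frac{z}{2}$)
$k{\left(X,n \right)} = \frac{2}{9}$ ($k{\left(X,n \right)} = \frac{1}{\frac{13}{2} - 2} = \frac{1}{\frac{9}{2}} = \frac{2}{9}$)
$-4162 - k{\left(6,\left(0 + 4\right) - 5 \right)} \left(-13 + 9\right) = -4162 - \frac{2 \left(-13 + 9\right)}{9} = -4162 - \frac{2}{9} \left(-4\right) = -4162 - - \frac{8}{9} = -4162 + \frac{8}{9} = - \frac{37450}{9}$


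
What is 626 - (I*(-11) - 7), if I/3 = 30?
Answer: 1623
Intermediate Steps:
I = 90 (I = 3*30 = 90)
626 - (I*(-11) - 7) = 626 - (90*(-11) - 7) = 626 - (-990 - 7) = 626 - 1*(-997) = 626 + 997 = 1623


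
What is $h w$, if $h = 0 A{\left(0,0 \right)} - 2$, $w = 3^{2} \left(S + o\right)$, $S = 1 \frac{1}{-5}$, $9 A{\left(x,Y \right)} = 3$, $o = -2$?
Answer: $\frac{198}{5} \approx 39.6$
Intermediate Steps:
$A{\left(x,Y \right)} = \frac{1}{3}$ ($A{\left(x,Y \right)} = \frac{1}{9} \cdot 3 = \frac{1}{3}$)
$S = - \frac{1}{5}$ ($S = 1 \left(- \frac{1}{5}\right) = - \frac{1}{5} \approx -0.2$)
$w = - \frac{99}{5}$ ($w = 3^{2} \left(- \frac{1}{5} - 2\right) = 9 \left(- \frac{11}{5}\right) = - \frac{99}{5} \approx -19.8$)
$h = -2$ ($h = 0 \cdot \frac{1}{3} - 2 = 0 - 2 = -2$)
$h w = \left(-2\right) \left(- \frac{99}{5}\right) = \frac{198}{5}$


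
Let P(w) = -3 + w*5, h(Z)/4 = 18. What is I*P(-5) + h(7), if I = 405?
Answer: -11268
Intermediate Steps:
h(Z) = 72 (h(Z) = 4*18 = 72)
P(w) = -3 + 5*w
I*P(-5) + h(7) = 405*(-3 + 5*(-5)) + 72 = 405*(-3 - 25) + 72 = 405*(-28) + 72 = -11340 + 72 = -11268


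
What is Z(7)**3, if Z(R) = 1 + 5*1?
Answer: 216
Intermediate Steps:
Z(R) = 6 (Z(R) = 1 + 5 = 6)
Z(7)**3 = 6**3 = 216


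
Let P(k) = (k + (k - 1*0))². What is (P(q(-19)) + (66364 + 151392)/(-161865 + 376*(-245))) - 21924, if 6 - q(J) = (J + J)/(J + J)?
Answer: -5543186396/253985 ≈ -21825.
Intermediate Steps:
q(J) = 5 (q(J) = 6 - (J + J)/(J + J) = 6 - 2*J/(2*J) = 6 - 2*J*1/(2*J) = 6 - 1*1 = 6 - 1 = 5)
P(k) = 4*k² (P(k) = (k + (k + 0))² = (k + k)² = (2*k)² = 4*k²)
(P(q(-19)) + (66364 + 151392)/(-161865 + 376*(-245))) - 21924 = (4*5² + (66364 + 151392)/(-161865 + 376*(-245))) - 21924 = (4*25 + 217756/(-161865 - 92120)) - 21924 = (100 + 217756/(-253985)) - 21924 = (100 + 217756*(-1/253985)) - 21924 = (100 - 217756/253985) - 21924 = 25180744/253985 - 21924 = -5543186396/253985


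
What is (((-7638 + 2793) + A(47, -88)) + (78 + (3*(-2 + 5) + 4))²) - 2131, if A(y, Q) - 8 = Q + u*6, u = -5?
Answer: 1195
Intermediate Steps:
A(y, Q) = -22 + Q (A(y, Q) = 8 + (Q - 5*6) = 8 + (Q - 30) = 8 + (-30 + Q) = -22 + Q)
(((-7638 + 2793) + A(47, -88)) + (78 + (3*(-2 + 5) + 4))²) - 2131 = (((-7638 + 2793) + (-22 - 88)) + (78 + (3*(-2 + 5) + 4))²) - 2131 = ((-4845 - 110) + (78 + (3*3 + 4))²) - 2131 = (-4955 + (78 + (9 + 4))²) - 2131 = (-4955 + (78 + 13)²) - 2131 = (-4955 + 91²) - 2131 = (-4955 + 8281) - 2131 = 3326 - 2131 = 1195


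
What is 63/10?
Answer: 63/10 ≈ 6.3000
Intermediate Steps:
63/10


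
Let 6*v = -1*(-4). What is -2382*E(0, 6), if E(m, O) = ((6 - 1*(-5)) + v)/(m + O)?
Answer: -13895/3 ≈ -4631.7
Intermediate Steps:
v = ⅔ (v = (-1*(-4))/6 = (⅙)*4 = ⅔ ≈ 0.66667)
E(m, O) = 35/(3*(O + m)) (E(m, O) = ((6 - 1*(-5)) + ⅔)/(m + O) = ((6 + 5) + ⅔)/(O + m) = (11 + ⅔)/(O + m) = 35/(3*(O + m)))
-2382*E(0, 6) = -27790/(6 + 0) = -27790/6 = -2382*35/18 = -13895/3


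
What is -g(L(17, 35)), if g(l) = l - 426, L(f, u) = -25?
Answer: 451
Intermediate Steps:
g(l) = -426 + l
-g(L(17, 35)) = -(-426 - 25) = -1*(-451) = 451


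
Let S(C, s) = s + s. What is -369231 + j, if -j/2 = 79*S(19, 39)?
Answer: -381555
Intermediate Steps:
S(C, s) = 2*s
j = -12324 (j = -158*2*39 = -158*78 = -2*6162 = -12324)
-369231 + j = -369231 - 12324 = -381555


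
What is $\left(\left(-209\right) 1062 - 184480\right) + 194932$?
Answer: $-211506$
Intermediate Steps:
$\left(\left(-209\right) 1062 - 184480\right) + 194932 = \left(-221958 - 184480\right) + 194932 = -406438 + 194932 = -211506$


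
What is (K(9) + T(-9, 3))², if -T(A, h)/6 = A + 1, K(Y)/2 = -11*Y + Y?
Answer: 17424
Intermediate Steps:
K(Y) = -20*Y (K(Y) = 2*(-11*Y + Y) = 2*(-10*Y) = -20*Y)
T(A, h) = -6 - 6*A (T(A, h) = -6*(A + 1) = -6*(1 + A) = -6 - 6*A)
(K(9) + T(-9, 3))² = (-20*9 + (-6 - 6*(-9)))² = (-180 + (-6 + 54))² = (-180 + 48)² = (-132)² = 17424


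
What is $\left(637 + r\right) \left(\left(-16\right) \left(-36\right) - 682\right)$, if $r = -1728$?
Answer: $115646$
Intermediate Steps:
$\left(637 + r\right) \left(\left(-16\right) \left(-36\right) - 682\right) = \left(637 - 1728\right) \left(\left(-16\right) \left(-36\right) - 682\right) = - 1091 \left(576 - 682\right) = \left(-1091\right) \left(-106\right) = 115646$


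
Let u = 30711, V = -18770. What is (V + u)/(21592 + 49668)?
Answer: 11941/71260 ≈ 0.16757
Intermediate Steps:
(V + u)/(21592 + 49668) = (-18770 + 30711)/(21592 + 49668) = 11941/71260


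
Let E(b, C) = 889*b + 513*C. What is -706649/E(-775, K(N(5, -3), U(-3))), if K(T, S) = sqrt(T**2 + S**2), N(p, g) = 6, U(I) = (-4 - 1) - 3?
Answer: 706649/683845 ≈ 1.0333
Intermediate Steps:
U(I) = -8 (U(I) = -5 - 3 = -8)
K(T, S) = sqrt(S**2 + T**2)
E(b, C) = 513*C + 889*b
-706649/E(-775, K(N(5, -3), U(-3))) = -706649/(513*sqrt((-8)**2 + 6**2) + 889*(-775)) = -706649/(513*sqrt(64 + 36) - 688975) = -706649/(513*sqrt(100) - 688975) = -706649/(513*10 - 688975) = -706649/(5130 - 688975) = -706649/(-683845) = -706649*(-1/683845) = 706649/683845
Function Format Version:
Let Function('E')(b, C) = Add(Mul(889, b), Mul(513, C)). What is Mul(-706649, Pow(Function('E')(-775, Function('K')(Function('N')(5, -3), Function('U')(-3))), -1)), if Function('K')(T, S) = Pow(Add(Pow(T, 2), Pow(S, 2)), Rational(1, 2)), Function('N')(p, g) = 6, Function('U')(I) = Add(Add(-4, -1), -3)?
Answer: Rational(706649, 683845) ≈ 1.0333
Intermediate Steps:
Function('U')(I) = -8 (Function('U')(I) = Add(-5, -3) = -8)
Function('K')(T, S) = Pow(Add(Pow(S, 2), Pow(T, 2)), Rational(1, 2))
Function('E')(b, C) = Add(Mul(513, C), Mul(889, b))
Mul(-706649, Pow(Function('E')(-775, Function('K')(Function('N')(5, -3), Function('U')(-3))), -1)) = Mul(-706649, Pow(Add(Mul(513, Pow(Add(Pow(-8, 2), Pow(6, 2)), Rational(1, 2))), Mul(889, -775)), -1)) = Mul(-706649, Pow(Add(Mul(513, Pow(Add(64, 36), Rational(1, 2))), -688975), -1)) = Mul(-706649, Pow(Add(Mul(513, Pow(100, Rational(1, 2))), -688975), -1)) = Mul(-706649, Pow(Add(Mul(513, 10), -688975), -1)) = Mul(-706649, Pow(Add(5130, -688975), -1)) = Mul(-706649, Pow(-683845, -1)) = Mul(-706649, Rational(-1, 683845)) = Rational(706649, 683845)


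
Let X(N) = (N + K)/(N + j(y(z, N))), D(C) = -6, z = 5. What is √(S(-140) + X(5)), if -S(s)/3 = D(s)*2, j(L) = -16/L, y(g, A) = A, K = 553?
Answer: √346 ≈ 18.601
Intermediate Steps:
S(s) = 36 (S(s) = -(-18)*2 = -3*(-12) = 36)
X(N) = (553 + N)/(N - 16/N) (X(N) = (N + 553)/(N - 16/N) = (553 + N)/(N - 16/N))
√(S(-140) + X(5)) = √(36 + 5*(553 + 5)/(-16 + 5²)) = √(36 + 5*558/(-16 + 25)) = √(36 + 5*558/9) = √(36 + 5*(⅑)*558) = √(36 + 310) = √346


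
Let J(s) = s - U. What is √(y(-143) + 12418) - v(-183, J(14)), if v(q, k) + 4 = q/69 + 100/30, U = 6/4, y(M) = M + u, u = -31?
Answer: 229/69 + 2*√3061 ≈ 113.97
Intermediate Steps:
y(M) = -31 + M (y(M) = M - 31 = -31 + M)
U = 3/2 (U = 6*(¼) = 3/2 ≈ 1.5000)
J(s) = -3/2 + s (J(s) = s - 1*3/2 = s - 3/2 = -3/2 + s)
v(q, k) = -⅔ + q/69 (v(q, k) = -4 + (q/69 + 100/30) = -4 + (q*(1/69) + 100*(1/30)) = -4 + (q/69 + 10/3) = -4 + (10/3 + q/69) = -⅔ + q/69)
√(y(-143) + 12418) - v(-183, J(14)) = √((-31 - 143) + 12418) - (-⅔ + (1/69)*(-183)) = √(-174 + 12418) - (-⅔ - 61/23) = √12244 - 1*(-229/69) = 2*√3061 + 229/69 = 229/69 + 2*√3061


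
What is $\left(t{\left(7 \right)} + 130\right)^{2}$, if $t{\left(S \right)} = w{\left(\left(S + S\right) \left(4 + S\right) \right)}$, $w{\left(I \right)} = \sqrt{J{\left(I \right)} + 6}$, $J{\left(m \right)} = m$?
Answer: $17060 + 1040 \sqrt{10} \approx 20349.0$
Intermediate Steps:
$w{\left(I \right)} = \sqrt{6 + I}$ ($w{\left(I \right)} = \sqrt{I + 6} = \sqrt{6 + I}$)
$t{\left(S \right)} = \sqrt{6 + 2 S \left(4 + S\right)}$ ($t{\left(S \right)} = \sqrt{6 + \left(S + S\right) \left(4 + S\right)} = \sqrt{6 + 2 S \left(4 + S\right)}$)
$\left(t{\left(7 \right)} + 130\right)^{2} = \left(\sqrt{2} \sqrt{3 + 7 \left(4 + 7\right)} + 130\right)^{2} = \left(\sqrt{2} \sqrt{3 + 7 \cdot 11} + 130\right)^{2} = \left(\sqrt{2} \sqrt{3 + 77} + 130\right)^{2} = \left(\sqrt{2} \sqrt{80} + 130\right)^{2} = \left(\sqrt{2} \cdot 4 \sqrt{5} + 130\right)^{2} = \left(4 \sqrt{10} + 130\right)^{2} = \left(130 + 4 \sqrt{10}\right)^{2}$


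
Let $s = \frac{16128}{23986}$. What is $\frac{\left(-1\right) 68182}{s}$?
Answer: $- \frac{408853363}{4032} \approx -1.014 \cdot 10^{5}$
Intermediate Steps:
$s = \frac{8064}{11993}$ ($s = 16128 \cdot \frac{1}{23986} = \frac{8064}{11993} \approx 0.67239$)
$\frac{\left(-1\right) 68182}{s} = \frac{\left(-1\right) 68182}{\frac{8064}{11993}} = \left(-68182\right) \frac{11993}{8064} = - \frac{408853363}{4032}$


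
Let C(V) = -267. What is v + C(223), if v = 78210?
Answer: 77943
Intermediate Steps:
v + C(223) = 78210 - 267 = 77943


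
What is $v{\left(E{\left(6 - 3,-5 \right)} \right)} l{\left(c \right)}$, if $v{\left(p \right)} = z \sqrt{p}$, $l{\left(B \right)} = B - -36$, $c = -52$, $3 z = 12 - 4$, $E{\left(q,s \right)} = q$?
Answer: $- \frac{128 \sqrt{3}}{3} \approx -73.901$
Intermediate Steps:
$z = \frac{8}{3}$ ($z = \frac{12 - 4}{3} = \frac{1}{3} \cdot 8 = \frac{8}{3} \approx 2.6667$)
$l{\left(B \right)} = 36 + B$ ($l{\left(B \right)} = B + 36 = 36 + B$)
$v{\left(p \right)} = \frac{8 \sqrt{p}}{3}$
$v{\left(E{\left(6 - 3,-5 \right)} \right)} l{\left(c \right)} = \frac{8 \sqrt{6 - 3}}{3} \left(36 - 52\right) = \frac{8 \sqrt{6 - 3}}{3} \left(-16\right) = \frac{8 \sqrt{3}}{3} \left(-16\right) = - \frac{128 \sqrt{3}}{3}$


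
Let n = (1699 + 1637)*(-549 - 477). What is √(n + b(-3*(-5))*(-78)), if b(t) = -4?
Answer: 2*I*√855606 ≈ 1850.0*I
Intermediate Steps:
n = -3422736 (n = 3336*(-1026) = -3422736)
√(n + b(-3*(-5))*(-78)) = √(-3422736 - 4*(-78)) = √(-3422736 + 312) = √(-3422424) = 2*I*√855606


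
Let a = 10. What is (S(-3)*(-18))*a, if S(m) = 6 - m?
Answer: -1620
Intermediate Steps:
(S(-3)*(-18))*a = ((6 - 1*(-3))*(-18))*10 = ((6 + 3)*(-18))*10 = (9*(-18))*10 = -162*10 = -1620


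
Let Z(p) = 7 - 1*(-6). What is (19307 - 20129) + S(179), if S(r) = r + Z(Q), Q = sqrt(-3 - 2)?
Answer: -630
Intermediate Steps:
Q = I*sqrt(5) (Q = sqrt(-5) = I*sqrt(5) ≈ 2.2361*I)
Z(p) = 13 (Z(p) = 7 + 6 = 13)
S(r) = 13 + r (S(r) = r + 13 = 13 + r)
(19307 - 20129) + S(179) = (19307 - 20129) + (13 + 179) = -822 + 192 = -630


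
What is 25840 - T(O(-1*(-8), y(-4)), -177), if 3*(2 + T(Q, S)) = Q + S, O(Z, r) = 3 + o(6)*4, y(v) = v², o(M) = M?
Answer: 25892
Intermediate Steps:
O(Z, r) = 27 (O(Z, r) = 3 + 6*4 = 3 + 24 = 27)
T(Q, S) = -2 + Q/3 + S/3 (T(Q, S) = -2 + (Q + S)/3 = -2 + (Q/3 + S/3) = -2 + Q/3 + S/3)
25840 - T(O(-1*(-8), y(-4)), -177) = 25840 - (-2 + (⅓)*27 + (⅓)*(-177)) = 25840 - (-2 + 9 - 59) = 25840 - 1*(-52) = 25840 + 52 = 25892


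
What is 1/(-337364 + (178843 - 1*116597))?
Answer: -1/275118 ≈ -3.6348e-6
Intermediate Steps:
1/(-337364 + (178843 - 1*116597)) = 1/(-337364 + (178843 - 116597)) = 1/(-337364 + 62246) = 1/(-275118) = -1/275118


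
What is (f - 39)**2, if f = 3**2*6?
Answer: 225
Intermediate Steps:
f = 54 (f = 9*6 = 54)
(f - 39)**2 = (54 - 39)**2 = 15**2 = 225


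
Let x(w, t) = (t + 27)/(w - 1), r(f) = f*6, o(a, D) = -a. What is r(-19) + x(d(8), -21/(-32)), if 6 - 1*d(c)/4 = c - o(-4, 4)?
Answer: -24651/224 ≈ -110.05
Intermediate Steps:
d(c) = 40 - 4*c (d(c) = 24 - 4*(c - (-1)*(-4)) = 24 - 4*(c - 1*4) = 24 - 4*(c - 4) = 24 - 4*(-4 + c) = 24 + (16 - 4*c) = 40 - 4*c)
r(f) = 6*f
x(w, t) = (27 + t)/(-1 + w)
r(-19) + x(d(8), -21/(-32)) = 6*(-19) + (27 - 21/(-32))/(-1 + (40 - 4*8)) = -114 + (27 - 21*(-1/32))/(-1 + (40 - 32)) = -114 + (27 + 21/32)/(-1 + 8) = -114 + (885/32)/7 = -114 + (⅐)*(885/32) = -114 + 885/224 = -24651/224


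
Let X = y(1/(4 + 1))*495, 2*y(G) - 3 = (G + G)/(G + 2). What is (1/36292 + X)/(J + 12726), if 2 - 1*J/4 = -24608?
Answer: 28579951/4034436472 ≈ 0.0070840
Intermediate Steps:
J = 98440 (J = 8 - 4*(-24608) = 8 + 98432 = 98440)
y(G) = 3/2 + G/(2 + G) (y(G) = 3/2 + ((G + G)/(G + 2))/2 = 3/2 + ((2*G)/(2 + G))/2 = 3/2 + (2*G/(2 + G))/2 = 3/2 + G/(2 + G))
X = 1575/2 (X = ((6 + 5/(4 + 1))/(2*(2 + 1/(4 + 1))))*495 = ((6 + 5/5)/(2*(2 + 1/5)))*495 = ((6 + 5*(⅕))/(2*(2 + ⅕)))*495 = ((6 + 1)/(2*(11/5)))*495 = ((½)*(5/11)*7)*495 = (35/22)*495 = 1575/2 ≈ 787.50)
(1/36292 + X)/(J + 12726) = (1/36292 + 1575/2)/(98440 + 12726) = (1/36292 + 1575/2)/111166 = (28579951/36292)*(1/111166) = 28579951/4034436472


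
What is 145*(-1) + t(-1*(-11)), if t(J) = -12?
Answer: -157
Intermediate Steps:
145*(-1) + t(-1*(-11)) = 145*(-1) - 12 = -145 - 12 = -157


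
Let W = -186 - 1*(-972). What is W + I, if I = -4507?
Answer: -3721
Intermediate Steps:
W = 786 (W = -186 + 972 = 786)
W + I = 786 - 4507 = -3721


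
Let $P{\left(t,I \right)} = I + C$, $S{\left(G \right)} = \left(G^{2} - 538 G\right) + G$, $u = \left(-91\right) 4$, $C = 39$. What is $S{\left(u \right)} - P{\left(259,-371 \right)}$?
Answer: $328296$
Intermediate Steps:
$u = -364$
$S{\left(G \right)} = G^{2} - 537 G$
$P{\left(t,I \right)} = 39 + I$ ($P{\left(t,I \right)} = I + 39 = 39 + I$)
$S{\left(u \right)} - P{\left(259,-371 \right)} = - 364 \left(-537 - 364\right) - \left(39 - 371\right) = \left(-364\right) \left(-901\right) - -332 = 327964 + 332 = 328296$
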